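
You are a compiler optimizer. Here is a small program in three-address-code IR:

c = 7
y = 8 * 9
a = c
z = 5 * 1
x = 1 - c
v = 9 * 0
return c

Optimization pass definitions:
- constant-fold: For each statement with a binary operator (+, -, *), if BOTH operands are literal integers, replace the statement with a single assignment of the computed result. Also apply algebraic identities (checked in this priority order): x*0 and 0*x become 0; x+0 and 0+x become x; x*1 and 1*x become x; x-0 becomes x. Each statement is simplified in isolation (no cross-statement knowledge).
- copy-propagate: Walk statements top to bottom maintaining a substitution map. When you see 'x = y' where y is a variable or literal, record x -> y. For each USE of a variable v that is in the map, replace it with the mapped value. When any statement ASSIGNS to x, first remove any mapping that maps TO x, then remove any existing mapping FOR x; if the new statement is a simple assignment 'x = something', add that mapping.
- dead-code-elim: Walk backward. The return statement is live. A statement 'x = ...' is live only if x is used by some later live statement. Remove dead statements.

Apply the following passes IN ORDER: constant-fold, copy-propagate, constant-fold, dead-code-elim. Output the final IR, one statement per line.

Initial IR:
  c = 7
  y = 8 * 9
  a = c
  z = 5 * 1
  x = 1 - c
  v = 9 * 0
  return c
After constant-fold (7 stmts):
  c = 7
  y = 72
  a = c
  z = 5
  x = 1 - c
  v = 0
  return c
After copy-propagate (7 stmts):
  c = 7
  y = 72
  a = 7
  z = 5
  x = 1 - 7
  v = 0
  return 7
After constant-fold (7 stmts):
  c = 7
  y = 72
  a = 7
  z = 5
  x = -6
  v = 0
  return 7
After dead-code-elim (1 stmts):
  return 7

Answer: return 7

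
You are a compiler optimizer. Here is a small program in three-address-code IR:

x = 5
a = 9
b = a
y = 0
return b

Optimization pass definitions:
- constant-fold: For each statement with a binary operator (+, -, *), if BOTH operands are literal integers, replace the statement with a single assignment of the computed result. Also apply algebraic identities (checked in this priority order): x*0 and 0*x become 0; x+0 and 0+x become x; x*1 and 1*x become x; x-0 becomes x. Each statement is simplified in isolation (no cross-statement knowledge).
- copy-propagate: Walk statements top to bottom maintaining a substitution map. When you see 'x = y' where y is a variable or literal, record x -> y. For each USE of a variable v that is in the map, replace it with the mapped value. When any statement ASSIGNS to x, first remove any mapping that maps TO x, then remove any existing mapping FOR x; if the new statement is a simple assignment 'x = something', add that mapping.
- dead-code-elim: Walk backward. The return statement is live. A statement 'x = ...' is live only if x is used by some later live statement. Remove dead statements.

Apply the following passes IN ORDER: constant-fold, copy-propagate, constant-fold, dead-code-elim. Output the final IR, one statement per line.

Initial IR:
  x = 5
  a = 9
  b = a
  y = 0
  return b
After constant-fold (5 stmts):
  x = 5
  a = 9
  b = a
  y = 0
  return b
After copy-propagate (5 stmts):
  x = 5
  a = 9
  b = 9
  y = 0
  return 9
After constant-fold (5 stmts):
  x = 5
  a = 9
  b = 9
  y = 0
  return 9
After dead-code-elim (1 stmts):
  return 9

Answer: return 9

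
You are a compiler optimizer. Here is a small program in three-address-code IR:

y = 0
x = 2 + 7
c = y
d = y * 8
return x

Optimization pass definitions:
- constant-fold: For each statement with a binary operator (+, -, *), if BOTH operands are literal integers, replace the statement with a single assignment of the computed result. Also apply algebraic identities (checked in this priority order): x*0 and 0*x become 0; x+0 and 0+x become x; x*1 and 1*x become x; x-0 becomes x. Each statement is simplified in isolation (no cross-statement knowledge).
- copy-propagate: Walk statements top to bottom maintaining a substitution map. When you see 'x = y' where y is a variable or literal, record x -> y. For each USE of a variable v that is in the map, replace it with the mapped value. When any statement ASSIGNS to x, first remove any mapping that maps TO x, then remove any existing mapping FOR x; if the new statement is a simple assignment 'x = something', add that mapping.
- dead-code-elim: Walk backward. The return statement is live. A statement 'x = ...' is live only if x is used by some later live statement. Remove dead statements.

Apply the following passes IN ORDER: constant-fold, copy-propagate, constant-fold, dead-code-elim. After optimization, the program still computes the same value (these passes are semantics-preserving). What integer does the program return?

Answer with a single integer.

Initial IR:
  y = 0
  x = 2 + 7
  c = y
  d = y * 8
  return x
After constant-fold (5 stmts):
  y = 0
  x = 9
  c = y
  d = y * 8
  return x
After copy-propagate (5 stmts):
  y = 0
  x = 9
  c = 0
  d = 0 * 8
  return 9
After constant-fold (5 stmts):
  y = 0
  x = 9
  c = 0
  d = 0
  return 9
After dead-code-elim (1 stmts):
  return 9
Evaluate:
  y = 0  =>  y = 0
  x = 2 + 7  =>  x = 9
  c = y  =>  c = 0
  d = y * 8  =>  d = 0
  return x = 9

Answer: 9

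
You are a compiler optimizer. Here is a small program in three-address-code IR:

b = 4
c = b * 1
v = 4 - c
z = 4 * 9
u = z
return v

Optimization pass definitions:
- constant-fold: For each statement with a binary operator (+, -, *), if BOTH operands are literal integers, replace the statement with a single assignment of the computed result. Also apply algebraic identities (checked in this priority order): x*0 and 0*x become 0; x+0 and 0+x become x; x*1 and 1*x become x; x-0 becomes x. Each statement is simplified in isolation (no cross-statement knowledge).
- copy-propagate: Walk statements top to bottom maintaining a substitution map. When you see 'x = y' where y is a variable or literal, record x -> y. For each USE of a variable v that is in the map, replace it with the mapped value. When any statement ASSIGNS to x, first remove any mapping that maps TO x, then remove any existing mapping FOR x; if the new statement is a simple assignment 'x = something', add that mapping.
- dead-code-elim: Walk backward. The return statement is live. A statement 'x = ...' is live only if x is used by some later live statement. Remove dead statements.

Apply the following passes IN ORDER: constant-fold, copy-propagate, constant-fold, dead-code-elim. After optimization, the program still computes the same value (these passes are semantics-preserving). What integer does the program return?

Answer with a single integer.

Answer: 0

Derivation:
Initial IR:
  b = 4
  c = b * 1
  v = 4 - c
  z = 4 * 9
  u = z
  return v
After constant-fold (6 stmts):
  b = 4
  c = b
  v = 4 - c
  z = 36
  u = z
  return v
After copy-propagate (6 stmts):
  b = 4
  c = 4
  v = 4 - 4
  z = 36
  u = 36
  return v
After constant-fold (6 stmts):
  b = 4
  c = 4
  v = 0
  z = 36
  u = 36
  return v
After dead-code-elim (2 stmts):
  v = 0
  return v
Evaluate:
  b = 4  =>  b = 4
  c = b * 1  =>  c = 4
  v = 4 - c  =>  v = 0
  z = 4 * 9  =>  z = 36
  u = z  =>  u = 36
  return v = 0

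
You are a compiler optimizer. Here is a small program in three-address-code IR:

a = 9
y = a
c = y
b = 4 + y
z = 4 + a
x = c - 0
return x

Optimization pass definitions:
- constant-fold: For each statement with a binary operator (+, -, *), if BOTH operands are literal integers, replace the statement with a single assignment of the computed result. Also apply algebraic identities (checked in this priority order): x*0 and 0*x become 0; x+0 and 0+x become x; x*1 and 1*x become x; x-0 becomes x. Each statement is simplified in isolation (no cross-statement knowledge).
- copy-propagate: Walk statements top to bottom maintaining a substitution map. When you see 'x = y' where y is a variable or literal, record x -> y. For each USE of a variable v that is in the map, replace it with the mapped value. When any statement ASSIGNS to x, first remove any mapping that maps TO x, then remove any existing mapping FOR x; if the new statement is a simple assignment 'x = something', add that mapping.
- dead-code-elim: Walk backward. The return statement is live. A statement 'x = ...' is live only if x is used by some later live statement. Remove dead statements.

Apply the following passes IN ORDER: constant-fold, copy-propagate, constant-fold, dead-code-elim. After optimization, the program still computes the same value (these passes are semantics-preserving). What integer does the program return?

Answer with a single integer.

Initial IR:
  a = 9
  y = a
  c = y
  b = 4 + y
  z = 4 + a
  x = c - 0
  return x
After constant-fold (7 stmts):
  a = 9
  y = a
  c = y
  b = 4 + y
  z = 4 + a
  x = c
  return x
After copy-propagate (7 stmts):
  a = 9
  y = 9
  c = 9
  b = 4 + 9
  z = 4 + 9
  x = 9
  return 9
After constant-fold (7 stmts):
  a = 9
  y = 9
  c = 9
  b = 13
  z = 13
  x = 9
  return 9
After dead-code-elim (1 stmts):
  return 9
Evaluate:
  a = 9  =>  a = 9
  y = a  =>  y = 9
  c = y  =>  c = 9
  b = 4 + y  =>  b = 13
  z = 4 + a  =>  z = 13
  x = c - 0  =>  x = 9
  return x = 9

Answer: 9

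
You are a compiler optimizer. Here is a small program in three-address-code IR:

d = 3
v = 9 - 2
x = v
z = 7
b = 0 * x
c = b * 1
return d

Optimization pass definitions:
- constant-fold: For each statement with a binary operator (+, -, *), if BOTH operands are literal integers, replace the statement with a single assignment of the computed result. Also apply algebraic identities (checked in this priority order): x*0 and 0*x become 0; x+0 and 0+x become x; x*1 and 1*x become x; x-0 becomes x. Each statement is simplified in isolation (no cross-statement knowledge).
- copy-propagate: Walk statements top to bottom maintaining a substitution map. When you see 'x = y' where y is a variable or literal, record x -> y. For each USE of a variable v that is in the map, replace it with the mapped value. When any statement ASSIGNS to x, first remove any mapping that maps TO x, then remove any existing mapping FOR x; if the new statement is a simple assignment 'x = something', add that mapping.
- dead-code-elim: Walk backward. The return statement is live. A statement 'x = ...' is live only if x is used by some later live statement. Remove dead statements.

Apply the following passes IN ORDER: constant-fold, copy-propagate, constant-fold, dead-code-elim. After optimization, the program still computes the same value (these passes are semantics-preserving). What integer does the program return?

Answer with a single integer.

Answer: 3

Derivation:
Initial IR:
  d = 3
  v = 9 - 2
  x = v
  z = 7
  b = 0 * x
  c = b * 1
  return d
After constant-fold (7 stmts):
  d = 3
  v = 7
  x = v
  z = 7
  b = 0
  c = b
  return d
After copy-propagate (7 stmts):
  d = 3
  v = 7
  x = 7
  z = 7
  b = 0
  c = 0
  return 3
After constant-fold (7 stmts):
  d = 3
  v = 7
  x = 7
  z = 7
  b = 0
  c = 0
  return 3
After dead-code-elim (1 stmts):
  return 3
Evaluate:
  d = 3  =>  d = 3
  v = 9 - 2  =>  v = 7
  x = v  =>  x = 7
  z = 7  =>  z = 7
  b = 0 * x  =>  b = 0
  c = b * 1  =>  c = 0
  return d = 3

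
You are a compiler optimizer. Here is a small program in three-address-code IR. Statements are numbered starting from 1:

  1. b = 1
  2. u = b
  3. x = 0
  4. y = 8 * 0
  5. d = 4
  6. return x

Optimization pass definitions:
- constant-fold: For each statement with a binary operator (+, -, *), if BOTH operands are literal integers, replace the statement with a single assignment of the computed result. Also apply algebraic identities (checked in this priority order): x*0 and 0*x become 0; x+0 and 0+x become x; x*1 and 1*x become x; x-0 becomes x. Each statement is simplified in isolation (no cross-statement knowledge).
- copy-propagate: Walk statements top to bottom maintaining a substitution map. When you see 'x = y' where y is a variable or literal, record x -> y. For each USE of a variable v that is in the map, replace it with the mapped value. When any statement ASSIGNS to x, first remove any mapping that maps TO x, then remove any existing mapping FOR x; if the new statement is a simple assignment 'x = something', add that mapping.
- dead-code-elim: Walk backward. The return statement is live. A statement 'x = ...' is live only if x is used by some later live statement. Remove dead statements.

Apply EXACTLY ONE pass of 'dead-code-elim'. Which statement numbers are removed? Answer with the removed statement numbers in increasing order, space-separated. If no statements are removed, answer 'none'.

Answer: 1 2 4 5

Derivation:
Backward liveness scan:
Stmt 1 'b = 1': DEAD (b not in live set [])
Stmt 2 'u = b': DEAD (u not in live set [])
Stmt 3 'x = 0': KEEP (x is live); live-in = []
Stmt 4 'y = 8 * 0': DEAD (y not in live set ['x'])
Stmt 5 'd = 4': DEAD (d not in live set ['x'])
Stmt 6 'return x': KEEP (return); live-in = ['x']
Removed statement numbers: [1, 2, 4, 5]
Surviving IR:
  x = 0
  return x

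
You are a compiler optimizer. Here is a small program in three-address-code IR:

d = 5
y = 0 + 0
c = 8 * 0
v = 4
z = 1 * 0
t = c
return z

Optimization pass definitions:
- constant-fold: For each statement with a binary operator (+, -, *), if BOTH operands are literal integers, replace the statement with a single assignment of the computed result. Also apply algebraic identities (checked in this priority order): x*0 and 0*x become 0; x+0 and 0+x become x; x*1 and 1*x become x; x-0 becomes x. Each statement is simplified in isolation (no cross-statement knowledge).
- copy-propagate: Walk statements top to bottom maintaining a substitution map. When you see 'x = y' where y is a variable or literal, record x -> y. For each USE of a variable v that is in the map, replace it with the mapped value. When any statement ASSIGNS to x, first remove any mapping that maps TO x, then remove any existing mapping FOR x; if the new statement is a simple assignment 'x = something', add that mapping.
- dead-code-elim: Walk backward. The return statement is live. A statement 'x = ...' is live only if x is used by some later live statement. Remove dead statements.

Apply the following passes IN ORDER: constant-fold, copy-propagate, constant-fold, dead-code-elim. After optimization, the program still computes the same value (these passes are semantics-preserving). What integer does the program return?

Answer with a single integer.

Answer: 0

Derivation:
Initial IR:
  d = 5
  y = 0 + 0
  c = 8 * 0
  v = 4
  z = 1 * 0
  t = c
  return z
After constant-fold (7 stmts):
  d = 5
  y = 0
  c = 0
  v = 4
  z = 0
  t = c
  return z
After copy-propagate (7 stmts):
  d = 5
  y = 0
  c = 0
  v = 4
  z = 0
  t = 0
  return 0
After constant-fold (7 stmts):
  d = 5
  y = 0
  c = 0
  v = 4
  z = 0
  t = 0
  return 0
After dead-code-elim (1 stmts):
  return 0
Evaluate:
  d = 5  =>  d = 5
  y = 0 + 0  =>  y = 0
  c = 8 * 0  =>  c = 0
  v = 4  =>  v = 4
  z = 1 * 0  =>  z = 0
  t = c  =>  t = 0
  return z = 0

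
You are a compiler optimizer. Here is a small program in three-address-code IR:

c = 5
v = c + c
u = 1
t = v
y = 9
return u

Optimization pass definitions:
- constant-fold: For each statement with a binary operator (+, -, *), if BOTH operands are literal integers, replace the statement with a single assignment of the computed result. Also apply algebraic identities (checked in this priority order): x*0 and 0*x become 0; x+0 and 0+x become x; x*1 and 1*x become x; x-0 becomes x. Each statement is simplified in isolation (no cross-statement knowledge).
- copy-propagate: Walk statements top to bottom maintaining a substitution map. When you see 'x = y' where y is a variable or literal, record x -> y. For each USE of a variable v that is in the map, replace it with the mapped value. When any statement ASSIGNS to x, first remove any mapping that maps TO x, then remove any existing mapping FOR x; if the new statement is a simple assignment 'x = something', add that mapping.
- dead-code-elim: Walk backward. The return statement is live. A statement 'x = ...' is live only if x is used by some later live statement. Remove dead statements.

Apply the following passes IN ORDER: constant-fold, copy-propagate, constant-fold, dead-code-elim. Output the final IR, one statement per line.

Answer: return 1

Derivation:
Initial IR:
  c = 5
  v = c + c
  u = 1
  t = v
  y = 9
  return u
After constant-fold (6 stmts):
  c = 5
  v = c + c
  u = 1
  t = v
  y = 9
  return u
After copy-propagate (6 stmts):
  c = 5
  v = 5 + 5
  u = 1
  t = v
  y = 9
  return 1
After constant-fold (6 stmts):
  c = 5
  v = 10
  u = 1
  t = v
  y = 9
  return 1
After dead-code-elim (1 stmts):
  return 1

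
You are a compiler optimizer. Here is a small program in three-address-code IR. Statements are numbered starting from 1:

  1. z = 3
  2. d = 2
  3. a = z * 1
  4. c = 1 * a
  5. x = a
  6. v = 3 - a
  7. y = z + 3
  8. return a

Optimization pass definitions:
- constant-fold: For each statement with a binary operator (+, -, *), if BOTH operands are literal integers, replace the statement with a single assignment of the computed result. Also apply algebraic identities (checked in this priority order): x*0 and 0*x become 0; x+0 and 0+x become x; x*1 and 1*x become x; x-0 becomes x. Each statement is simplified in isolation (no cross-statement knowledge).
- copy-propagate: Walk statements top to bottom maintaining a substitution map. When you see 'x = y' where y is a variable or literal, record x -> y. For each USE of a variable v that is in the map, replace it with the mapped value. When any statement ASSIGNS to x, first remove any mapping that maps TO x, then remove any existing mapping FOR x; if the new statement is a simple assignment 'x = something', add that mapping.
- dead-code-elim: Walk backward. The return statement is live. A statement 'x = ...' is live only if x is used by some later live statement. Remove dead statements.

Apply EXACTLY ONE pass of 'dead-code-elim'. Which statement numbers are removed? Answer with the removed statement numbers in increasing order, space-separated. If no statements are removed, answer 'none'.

Answer: 2 4 5 6 7

Derivation:
Backward liveness scan:
Stmt 1 'z = 3': KEEP (z is live); live-in = []
Stmt 2 'd = 2': DEAD (d not in live set ['z'])
Stmt 3 'a = z * 1': KEEP (a is live); live-in = ['z']
Stmt 4 'c = 1 * a': DEAD (c not in live set ['a'])
Stmt 5 'x = a': DEAD (x not in live set ['a'])
Stmt 6 'v = 3 - a': DEAD (v not in live set ['a'])
Stmt 7 'y = z + 3': DEAD (y not in live set ['a'])
Stmt 8 'return a': KEEP (return); live-in = ['a']
Removed statement numbers: [2, 4, 5, 6, 7]
Surviving IR:
  z = 3
  a = z * 1
  return a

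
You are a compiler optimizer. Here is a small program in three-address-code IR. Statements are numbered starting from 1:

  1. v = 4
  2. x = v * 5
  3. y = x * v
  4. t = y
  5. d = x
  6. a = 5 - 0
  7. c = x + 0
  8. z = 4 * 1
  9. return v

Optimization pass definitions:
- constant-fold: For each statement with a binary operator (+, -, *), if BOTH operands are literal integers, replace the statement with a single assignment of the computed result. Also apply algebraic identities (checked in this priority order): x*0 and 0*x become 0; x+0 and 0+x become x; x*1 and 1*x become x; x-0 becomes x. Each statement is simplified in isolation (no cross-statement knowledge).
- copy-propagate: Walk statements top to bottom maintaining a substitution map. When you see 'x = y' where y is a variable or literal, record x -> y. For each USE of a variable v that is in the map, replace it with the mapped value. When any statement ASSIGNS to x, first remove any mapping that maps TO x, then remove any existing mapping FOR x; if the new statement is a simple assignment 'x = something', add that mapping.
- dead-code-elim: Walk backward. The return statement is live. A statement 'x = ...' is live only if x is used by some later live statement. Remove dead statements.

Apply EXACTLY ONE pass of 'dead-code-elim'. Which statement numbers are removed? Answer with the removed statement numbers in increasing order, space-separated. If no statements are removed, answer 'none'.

Backward liveness scan:
Stmt 1 'v = 4': KEEP (v is live); live-in = []
Stmt 2 'x = v * 5': DEAD (x not in live set ['v'])
Stmt 3 'y = x * v': DEAD (y not in live set ['v'])
Stmt 4 't = y': DEAD (t not in live set ['v'])
Stmt 5 'd = x': DEAD (d not in live set ['v'])
Stmt 6 'a = 5 - 0': DEAD (a not in live set ['v'])
Stmt 7 'c = x + 0': DEAD (c not in live set ['v'])
Stmt 8 'z = 4 * 1': DEAD (z not in live set ['v'])
Stmt 9 'return v': KEEP (return); live-in = ['v']
Removed statement numbers: [2, 3, 4, 5, 6, 7, 8]
Surviving IR:
  v = 4
  return v

Answer: 2 3 4 5 6 7 8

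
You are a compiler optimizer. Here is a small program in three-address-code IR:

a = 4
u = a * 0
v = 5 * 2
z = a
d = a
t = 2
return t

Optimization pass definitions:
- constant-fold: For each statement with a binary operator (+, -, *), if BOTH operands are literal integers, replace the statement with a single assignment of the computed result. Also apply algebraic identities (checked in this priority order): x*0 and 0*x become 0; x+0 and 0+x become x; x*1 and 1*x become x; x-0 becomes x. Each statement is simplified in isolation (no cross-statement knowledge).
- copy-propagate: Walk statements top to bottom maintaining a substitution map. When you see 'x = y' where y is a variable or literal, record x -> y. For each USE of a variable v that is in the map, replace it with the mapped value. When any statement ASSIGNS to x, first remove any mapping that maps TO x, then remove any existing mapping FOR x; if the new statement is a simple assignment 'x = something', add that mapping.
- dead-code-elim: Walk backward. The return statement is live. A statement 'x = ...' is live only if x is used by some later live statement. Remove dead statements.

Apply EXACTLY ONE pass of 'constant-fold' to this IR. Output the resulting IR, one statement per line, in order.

Answer: a = 4
u = 0
v = 10
z = a
d = a
t = 2
return t

Derivation:
Applying constant-fold statement-by-statement:
  [1] a = 4  (unchanged)
  [2] u = a * 0  -> u = 0
  [3] v = 5 * 2  -> v = 10
  [4] z = a  (unchanged)
  [5] d = a  (unchanged)
  [6] t = 2  (unchanged)
  [7] return t  (unchanged)
Result (7 stmts):
  a = 4
  u = 0
  v = 10
  z = a
  d = a
  t = 2
  return t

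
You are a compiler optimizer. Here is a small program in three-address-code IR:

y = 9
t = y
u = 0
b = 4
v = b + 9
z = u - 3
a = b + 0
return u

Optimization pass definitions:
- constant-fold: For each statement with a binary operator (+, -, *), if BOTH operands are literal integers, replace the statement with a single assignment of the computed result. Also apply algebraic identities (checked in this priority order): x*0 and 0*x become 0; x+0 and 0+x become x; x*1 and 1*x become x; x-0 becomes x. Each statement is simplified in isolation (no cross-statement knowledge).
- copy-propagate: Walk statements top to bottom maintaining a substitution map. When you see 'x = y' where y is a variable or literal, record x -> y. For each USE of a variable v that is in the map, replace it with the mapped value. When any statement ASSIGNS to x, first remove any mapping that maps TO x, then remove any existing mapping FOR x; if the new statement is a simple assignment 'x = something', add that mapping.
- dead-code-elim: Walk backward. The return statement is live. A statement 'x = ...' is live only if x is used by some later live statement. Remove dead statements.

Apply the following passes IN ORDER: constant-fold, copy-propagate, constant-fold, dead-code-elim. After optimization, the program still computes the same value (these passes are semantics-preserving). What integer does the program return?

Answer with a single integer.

Initial IR:
  y = 9
  t = y
  u = 0
  b = 4
  v = b + 9
  z = u - 3
  a = b + 0
  return u
After constant-fold (8 stmts):
  y = 9
  t = y
  u = 0
  b = 4
  v = b + 9
  z = u - 3
  a = b
  return u
After copy-propagate (8 stmts):
  y = 9
  t = 9
  u = 0
  b = 4
  v = 4 + 9
  z = 0 - 3
  a = 4
  return 0
After constant-fold (8 stmts):
  y = 9
  t = 9
  u = 0
  b = 4
  v = 13
  z = -3
  a = 4
  return 0
After dead-code-elim (1 stmts):
  return 0
Evaluate:
  y = 9  =>  y = 9
  t = y  =>  t = 9
  u = 0  =>  u = 0
  b = 4  =>  b = 4
  v = b + 9  =>  v = 13
  z = u - 3  =>  z = -3
  a = b + 0  =>  a = 4
  return u = 0

Answer: 0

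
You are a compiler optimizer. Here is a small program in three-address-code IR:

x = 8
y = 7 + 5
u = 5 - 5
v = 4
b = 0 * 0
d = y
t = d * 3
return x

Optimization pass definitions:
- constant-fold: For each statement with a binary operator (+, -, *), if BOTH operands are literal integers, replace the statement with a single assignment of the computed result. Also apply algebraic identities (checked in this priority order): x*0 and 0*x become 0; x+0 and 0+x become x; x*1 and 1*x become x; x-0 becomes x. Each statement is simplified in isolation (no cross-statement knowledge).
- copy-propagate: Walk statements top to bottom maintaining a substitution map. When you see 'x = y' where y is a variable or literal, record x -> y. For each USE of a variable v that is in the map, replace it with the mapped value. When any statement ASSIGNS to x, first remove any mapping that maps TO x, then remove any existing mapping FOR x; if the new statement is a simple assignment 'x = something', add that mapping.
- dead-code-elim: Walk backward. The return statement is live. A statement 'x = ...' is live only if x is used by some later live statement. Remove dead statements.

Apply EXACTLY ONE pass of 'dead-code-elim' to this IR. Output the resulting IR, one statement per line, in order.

Applying dead-code-elim statement-by-statement:
  [8] return x  -> KEEP (return); live=['x']
  [7] t = d * 3  -> DEAD (t not live)
  [6] d = y  -> DEAD (d not live)
  [5] b = 0 * 0  -> DEAD (b not live)
  [4] v = 4  -> DEAD (v not live)
  [3] u = 5 - 5  -> DEAD (u not live)
  [2] y = 7 + 5  -> DEAD (y not live)
  [1] x = 8  -> KEEP; live=[]
Result (2 stmts):
  x = 8
  return x

Answer: x = 8
return x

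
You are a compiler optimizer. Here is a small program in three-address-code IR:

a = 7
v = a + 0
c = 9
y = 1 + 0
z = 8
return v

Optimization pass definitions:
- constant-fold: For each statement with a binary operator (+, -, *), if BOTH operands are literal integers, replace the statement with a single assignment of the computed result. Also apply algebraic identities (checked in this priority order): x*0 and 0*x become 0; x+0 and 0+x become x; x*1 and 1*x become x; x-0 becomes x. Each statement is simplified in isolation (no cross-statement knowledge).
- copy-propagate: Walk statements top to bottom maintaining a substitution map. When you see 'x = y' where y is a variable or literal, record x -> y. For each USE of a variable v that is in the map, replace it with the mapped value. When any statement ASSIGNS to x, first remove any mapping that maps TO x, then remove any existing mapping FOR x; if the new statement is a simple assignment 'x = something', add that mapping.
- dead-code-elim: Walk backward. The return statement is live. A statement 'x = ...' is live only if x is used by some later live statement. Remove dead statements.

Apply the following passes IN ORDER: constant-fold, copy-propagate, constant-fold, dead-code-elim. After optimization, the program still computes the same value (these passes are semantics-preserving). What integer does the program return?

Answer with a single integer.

Initial IR:
  a = 7
  v = a + 0
  c = 9
  y = 1 + 0
  z = 8
  return v
After constant-fold (6 stmts):
  a = 7
  v = a
  c = 9
  y = 1
  z = 8
  return v
After copy-propagate (6 stmts):
  a = 7
  v = 7
  c = 9
  y = 1
  z = 8
  return 7
After constant-fold (6 stmts):
  a = 7
  v = 7
  c = 9
  y = 1
  z = 8
  return 7
After dead-code-elim (1 stmts):
  return 7
Evaluate:
  a = 7  =>  a = 7
  v = a + 0  =>  v = 7
  c = 9  =>  c = 9
  y = 1 + 0  =>  y = 1
  z = 8  =>  z = 8
  return v = 7

Answer: 7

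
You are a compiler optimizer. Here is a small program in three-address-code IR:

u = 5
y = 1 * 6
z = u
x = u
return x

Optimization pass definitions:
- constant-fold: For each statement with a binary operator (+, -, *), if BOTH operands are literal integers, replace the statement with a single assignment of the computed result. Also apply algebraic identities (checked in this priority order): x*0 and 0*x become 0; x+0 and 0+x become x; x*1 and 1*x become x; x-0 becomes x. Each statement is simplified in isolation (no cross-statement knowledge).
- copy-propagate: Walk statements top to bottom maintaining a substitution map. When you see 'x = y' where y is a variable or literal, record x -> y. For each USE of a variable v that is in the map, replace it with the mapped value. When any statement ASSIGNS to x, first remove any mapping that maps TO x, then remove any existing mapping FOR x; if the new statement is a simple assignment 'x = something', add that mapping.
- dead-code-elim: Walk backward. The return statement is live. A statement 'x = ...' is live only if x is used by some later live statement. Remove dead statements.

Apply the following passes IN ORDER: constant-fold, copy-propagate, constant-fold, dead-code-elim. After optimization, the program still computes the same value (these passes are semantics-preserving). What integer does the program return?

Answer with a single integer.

Answer: 5

Derivation:
Initial IR:
  u = 5
  y = 1 * 6
  z = u
  x = u
  return x
After constant-fold (5 stmts):
  u = 5
  y = 6
  z = u
  x = u
  return x
After copy-propagate (5 stmts):
  u = 5
  y = 6
  z = 5
  x = 5
  return 5
After constant-fold (5 stmts):
  u = 5
  y = 6
  z = 5
  x = 5
  return 5
After dead-code-elim (1 stmts):
  return 5
Evaluate:
  u = 5  =>  u = 5
  y = 1 * 6  =>  y = 6
  z = u  =>  z = 5
  x = u  =>  x = 5
  return x = 5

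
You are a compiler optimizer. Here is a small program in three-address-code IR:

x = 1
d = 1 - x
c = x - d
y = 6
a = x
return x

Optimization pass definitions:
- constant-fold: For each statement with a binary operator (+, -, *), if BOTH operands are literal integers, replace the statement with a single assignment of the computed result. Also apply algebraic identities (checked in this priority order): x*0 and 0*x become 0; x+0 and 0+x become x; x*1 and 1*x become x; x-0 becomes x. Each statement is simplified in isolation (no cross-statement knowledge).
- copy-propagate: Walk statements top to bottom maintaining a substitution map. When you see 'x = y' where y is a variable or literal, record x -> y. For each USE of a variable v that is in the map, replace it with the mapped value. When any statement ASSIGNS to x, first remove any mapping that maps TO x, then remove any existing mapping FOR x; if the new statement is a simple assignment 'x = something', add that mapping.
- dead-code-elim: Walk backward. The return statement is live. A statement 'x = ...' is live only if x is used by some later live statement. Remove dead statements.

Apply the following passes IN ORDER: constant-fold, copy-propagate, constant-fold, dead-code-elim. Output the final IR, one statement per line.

Answer: return 1

Derivation:
Initial IR:
  x = 1
  d = 1 - x
  c = x - d
  y = 6
  a = x
  return x
After constant-fold (6 stmts):
  x = 1
  d = 1 - x
  c = x - d
  y = 6
  a = x
  return x
After copy-propagate (6 stmts):
  x = 1
  d = 1 - 1
  c = 1 - d
  y = 6
  a = 1
  return 1
After constant-fold (6 stmts):
  x = 1
  d = 0
  c = 1 - d
  y = 6
  a = 1
  return 1
After dead-code-elim (1 stmts):
  return 1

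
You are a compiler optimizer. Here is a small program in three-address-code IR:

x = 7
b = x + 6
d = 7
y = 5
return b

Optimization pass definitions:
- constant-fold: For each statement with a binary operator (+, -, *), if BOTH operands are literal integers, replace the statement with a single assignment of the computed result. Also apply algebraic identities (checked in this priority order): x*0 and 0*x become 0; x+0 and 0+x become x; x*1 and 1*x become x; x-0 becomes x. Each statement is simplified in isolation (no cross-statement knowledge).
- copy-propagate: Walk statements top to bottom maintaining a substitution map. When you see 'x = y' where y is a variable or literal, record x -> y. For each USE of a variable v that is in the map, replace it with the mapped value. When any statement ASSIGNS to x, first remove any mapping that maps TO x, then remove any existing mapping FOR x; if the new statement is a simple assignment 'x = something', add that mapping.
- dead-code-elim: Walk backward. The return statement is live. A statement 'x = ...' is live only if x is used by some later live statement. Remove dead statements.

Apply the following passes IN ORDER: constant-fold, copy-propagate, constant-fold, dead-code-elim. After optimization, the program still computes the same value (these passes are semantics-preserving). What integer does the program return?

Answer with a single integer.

Answer: 13

Derivation:
Initial IR:
  x = 7
  b = x + 6
  d = 7
  y = 5
  return b
After constant-fold (5 stmts):
  x = 7
  b = x + 6
  d = 7
  y = 5
  return b
After copy-propagate (5 stmts):
  x = 7
  b = 7 + 6
  d = 7
  y = 5
  return b
After constant-fold (5 stmts):
  x = 7
  b = 13
  d = 7
  y = 5
  return b
After dead-code-elim (2 stmts):
  b = 13
  return b
Evaluate:
  x = 7  =>  x = 7
  b = x + 6  =>  b = 13
  d = 7  =>  d = 7
  y = 5  =>  y = 5
  return b = 13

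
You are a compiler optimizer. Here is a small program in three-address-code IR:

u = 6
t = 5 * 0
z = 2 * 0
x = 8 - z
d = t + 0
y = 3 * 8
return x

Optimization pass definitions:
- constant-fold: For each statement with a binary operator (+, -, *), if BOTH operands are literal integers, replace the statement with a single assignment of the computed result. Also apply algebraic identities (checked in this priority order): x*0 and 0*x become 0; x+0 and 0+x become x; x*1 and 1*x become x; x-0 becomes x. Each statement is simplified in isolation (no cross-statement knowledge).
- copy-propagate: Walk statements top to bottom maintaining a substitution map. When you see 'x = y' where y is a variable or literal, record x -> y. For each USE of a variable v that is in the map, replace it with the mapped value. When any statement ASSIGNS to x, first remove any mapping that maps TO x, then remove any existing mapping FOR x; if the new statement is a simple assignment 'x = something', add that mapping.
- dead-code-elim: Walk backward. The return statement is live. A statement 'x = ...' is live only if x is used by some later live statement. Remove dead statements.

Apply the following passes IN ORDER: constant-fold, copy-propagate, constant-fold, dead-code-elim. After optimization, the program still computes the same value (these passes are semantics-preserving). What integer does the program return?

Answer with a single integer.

Answer: 8

Derivation:
Initial IR:
  u = 6
  t = 5 * 0
  z = 2 * 0
  x = 8 - z
  d = t + 0
  y = 3 * 8
  return x
After constant-fold (7 stmts):
  u = 6
  t = 0
  z = 0
  x = 8 - z
  d = t
  y = 24
  return x
After copy-propagate (7 stmts):
  u = 6
  t = 0
  z = 0
  x = 8 - 0
  d = 0
  y = 24
  return x
After constant-fold (7 stmts):
  u = 6
  t = 0
  z = 0
  x = 8
  d = 0
  y = 24
  return x
After dead-code-elim (2 stmts):
  x = 8
  return x
Evaluate:
  u = 6  =>  u = 6
  t = 5 * 0  =>  t = 0
  z = 2 * 0  =>  z = 0
  x = 8 - z  =>  x = 8
  d = t + 0  =>  d = 0
  y = 3 * 8  =>  y = 24
  return x = 8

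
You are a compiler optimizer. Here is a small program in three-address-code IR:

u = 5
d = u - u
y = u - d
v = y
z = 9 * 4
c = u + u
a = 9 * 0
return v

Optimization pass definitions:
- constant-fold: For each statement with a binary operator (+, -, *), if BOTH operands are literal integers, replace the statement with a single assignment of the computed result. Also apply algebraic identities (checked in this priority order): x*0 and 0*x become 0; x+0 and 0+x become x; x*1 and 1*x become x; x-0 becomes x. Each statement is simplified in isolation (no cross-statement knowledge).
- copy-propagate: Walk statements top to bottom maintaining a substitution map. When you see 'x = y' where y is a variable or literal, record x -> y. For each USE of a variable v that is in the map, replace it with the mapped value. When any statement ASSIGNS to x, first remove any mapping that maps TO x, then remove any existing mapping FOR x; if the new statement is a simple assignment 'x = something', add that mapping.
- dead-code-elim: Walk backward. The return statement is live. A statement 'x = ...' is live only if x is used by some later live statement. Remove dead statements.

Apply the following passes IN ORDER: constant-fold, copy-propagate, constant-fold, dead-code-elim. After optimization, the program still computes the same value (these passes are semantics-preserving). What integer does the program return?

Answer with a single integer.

Initial IR:
  u = 5
  d = u - u
  y = u - d
  v = y
  z = 9 * 4
  c = u + u
  a = 9 * 0
  return v
After constant-fold (8 stmts):
  u = 5
  d = u - u
  y = u - d
  v = y
  z = 36
  c = u + u
  a = 0
  return v
After copy-propagate (8 stmts):
  u = 5
  d = 5 - 5
  y = 5 - d
  v = y
  z = 36
  c = 5 + 5
  a = 0
  return y
After constant-fold (8 stmts):
  u = 5
  d = 0
  y = 5 - d
  v = y
  z = 36
  c = 10
  a = 0
  return y
After dead-code-elim (3 stmts):
  d = 0
  y = 5 - d
  return y
Evaluate:
  u = 5  =>  u = 5
  d = u - u  =>  d = 0
  y = u - d  =>  y = 5
  v = y  =>  v = 5
  z = 9 * 4  =>  z = 36
  c = u + u  =>  c = 10
  a = 9 * 0  =>  a = 0
  return v = 5

Answer: 5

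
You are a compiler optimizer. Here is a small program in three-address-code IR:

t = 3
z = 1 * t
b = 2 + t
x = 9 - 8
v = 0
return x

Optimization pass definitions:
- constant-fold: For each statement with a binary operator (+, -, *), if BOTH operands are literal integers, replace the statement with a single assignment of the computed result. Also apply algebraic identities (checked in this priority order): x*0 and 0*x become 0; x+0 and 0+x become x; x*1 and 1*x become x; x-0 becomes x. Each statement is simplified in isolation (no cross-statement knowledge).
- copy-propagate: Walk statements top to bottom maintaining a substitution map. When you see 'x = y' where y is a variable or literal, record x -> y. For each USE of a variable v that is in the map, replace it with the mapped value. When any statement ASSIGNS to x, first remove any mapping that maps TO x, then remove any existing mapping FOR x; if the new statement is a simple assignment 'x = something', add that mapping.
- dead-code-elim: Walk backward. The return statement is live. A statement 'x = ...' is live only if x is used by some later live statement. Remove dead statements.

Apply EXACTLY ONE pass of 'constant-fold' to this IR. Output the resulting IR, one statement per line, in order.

Applying constant-fold statement-by-statement:
  [1] t = 3  (unchanged)
  [2] z = 1 * t  -> z = t
  [3] b = 2 + t  (unchanged)
  [4] x = 9 - 8  -> x = 1
  [5] v = 0  (unchanged)
  [6] return x  (unchanged)
Result (6 stmts):
  t = 3
  z = t
  b = 2 + t
  x = 1
  v = 0
  return x

Answer: t = 3
z = t
b = 2 + t
x = 1
v = 0
return x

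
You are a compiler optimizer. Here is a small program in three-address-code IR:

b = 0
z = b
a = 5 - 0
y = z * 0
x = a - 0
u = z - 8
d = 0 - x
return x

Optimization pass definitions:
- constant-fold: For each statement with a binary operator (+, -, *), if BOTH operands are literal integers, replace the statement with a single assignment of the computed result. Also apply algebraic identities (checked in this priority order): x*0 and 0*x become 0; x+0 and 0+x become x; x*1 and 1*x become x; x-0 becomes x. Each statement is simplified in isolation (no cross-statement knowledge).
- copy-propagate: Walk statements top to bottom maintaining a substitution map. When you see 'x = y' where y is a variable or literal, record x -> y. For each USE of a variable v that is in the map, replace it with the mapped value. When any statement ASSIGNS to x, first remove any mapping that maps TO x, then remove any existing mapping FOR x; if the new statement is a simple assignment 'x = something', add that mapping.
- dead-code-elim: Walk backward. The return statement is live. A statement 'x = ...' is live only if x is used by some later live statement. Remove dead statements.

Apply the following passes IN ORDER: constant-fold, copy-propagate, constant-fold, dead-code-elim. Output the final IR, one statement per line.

Initial IR:
  b = 0
  z = b
  a = 5 - 0
  y = z * 0
  x = a - 0
  u = z - 8
  d = 0 - x
  return x
After constant-fold (8 stmts):
  b = 0
  z = b
  a = 5
  y = 0
  x = a
  u = z - 8
  d = 0 - x
  return x
After copy-propagate (8 stmts):
  b = 0
  z = 0
  a = 5
  y = 0
  x = 5
  u = 0 - 8
  d = 0 - 5
  return 5
After constant-fold (8 stmts):
  b = 0
  z = 0
  a = 5
  y = 0
  x = 5
  u = -8
  d = -5
  return 5
After dead-code-elim (1 stmts):
  return 5

Answer: return 5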